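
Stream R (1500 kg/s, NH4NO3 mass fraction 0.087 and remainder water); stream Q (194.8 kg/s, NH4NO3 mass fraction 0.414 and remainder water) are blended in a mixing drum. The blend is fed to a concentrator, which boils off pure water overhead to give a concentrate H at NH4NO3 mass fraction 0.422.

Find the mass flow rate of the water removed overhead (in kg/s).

NH4NO3 entering = 1500×0.087 + 194.8×0.414 = 211.15 kg/s.
All NH4NO3 reports to H, so H = 211.15/0.422 = 500.35 kg/s.
Total feed = 1694.8 kg/s; overhead = 1694.8 − 500.35 = 1194.5 kg/s.

1194 kg/s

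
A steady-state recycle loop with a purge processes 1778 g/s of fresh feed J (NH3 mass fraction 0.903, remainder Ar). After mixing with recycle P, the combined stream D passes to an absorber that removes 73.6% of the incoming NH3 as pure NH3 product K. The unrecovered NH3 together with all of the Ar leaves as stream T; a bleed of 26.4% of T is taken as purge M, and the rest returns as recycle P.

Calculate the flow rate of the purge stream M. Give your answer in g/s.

311.4 g/s

Ar enters only via J and leaves only via the purge: 1778×0.097 = 0.264×(Ar in T), and the absorber passes all Ar, so Ar in D = Ar in T = 653.28 g/s.
NH3 in D: m_A = 1778×0.903 + (1−0.264)·(1−0.736)·m_A, so m_A = 1605.5/0.8057 = 1992.7 g/s.
T = (1−0.736)×1992.7 + 653.28 = 1179.4 g/s.
Purge M = 0.264×1179.4 = 311.35 g/s.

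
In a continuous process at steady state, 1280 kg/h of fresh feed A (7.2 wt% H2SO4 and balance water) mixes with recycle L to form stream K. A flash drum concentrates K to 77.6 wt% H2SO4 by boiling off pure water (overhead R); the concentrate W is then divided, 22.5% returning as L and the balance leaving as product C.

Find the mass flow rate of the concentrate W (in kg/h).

153.2 kg/h

Overall H2SO4 balance (none leaves overhead): H2SO4 in fresh feed = H2SO4 in product, i.e. 1280×0.072 = (1−0.225)·W·0.776.
W = 92.16/(0.776×0.775) = 153.24 kg/h.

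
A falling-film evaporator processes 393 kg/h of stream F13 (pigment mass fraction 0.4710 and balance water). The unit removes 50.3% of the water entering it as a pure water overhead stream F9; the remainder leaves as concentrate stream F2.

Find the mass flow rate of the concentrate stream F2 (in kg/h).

288.4 kg/h

water entering = 393×0.529 = 207.9 kg/h; overhead removed = 0.503×207.9 = 104.57 kg/h.
Concentrate = 393 − 104.57 = 288.43 kg/h.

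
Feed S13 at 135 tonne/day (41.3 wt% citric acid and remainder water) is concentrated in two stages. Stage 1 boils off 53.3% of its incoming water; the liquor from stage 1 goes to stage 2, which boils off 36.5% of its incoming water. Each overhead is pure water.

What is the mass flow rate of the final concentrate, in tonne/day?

water in feed = 135×0.587 = 79.245 tonne/day.
After stage 1: water left = (1−0.533)×79.245 = 37.007; stream total = 92.762 tonne/day.
After stage 2: water left = (1−0.365)×37.007 = 23.5; final concentrate = 79.255 tonne/day.

79.25 tonne/day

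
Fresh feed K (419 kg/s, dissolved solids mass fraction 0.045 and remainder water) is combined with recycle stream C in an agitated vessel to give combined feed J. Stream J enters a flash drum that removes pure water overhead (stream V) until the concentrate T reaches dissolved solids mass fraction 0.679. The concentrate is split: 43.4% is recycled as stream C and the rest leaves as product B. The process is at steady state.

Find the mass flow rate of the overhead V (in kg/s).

Overall dissolved solids balance (none leaves overhead): dissolved solids in fresh feed = dissolved solids in product, i.e. 419×0.045 = (1−0.434)·T·0.679.
T = 18.855/(0.679×0.566) = 49.061 kg/s.
Recycle C = 0.434×49.061 = 21.293 kg/s.
Combined feed J = 419 + 21.293 = 440.29 kg/s.
Overhead V = J − T = 440.29 − 49.061 = 391.23 kg/s.

391.2 kg/s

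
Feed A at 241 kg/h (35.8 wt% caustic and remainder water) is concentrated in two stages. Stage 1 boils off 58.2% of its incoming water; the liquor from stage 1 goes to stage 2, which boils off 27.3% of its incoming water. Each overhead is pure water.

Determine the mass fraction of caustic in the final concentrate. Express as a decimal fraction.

0.6473

water in feed = 241×0.642 = 154.72 kg/h.
After stage 1: water left = (1−0.582)×154.72 = 64.674; stream total = 150.95 kg/h.
After stage 2: water left = (1−0.273)×64.674 = 47.018; final concentrate = 133.3 kg/h.
caustic fraction = 86.278/133.3 = 0.6473.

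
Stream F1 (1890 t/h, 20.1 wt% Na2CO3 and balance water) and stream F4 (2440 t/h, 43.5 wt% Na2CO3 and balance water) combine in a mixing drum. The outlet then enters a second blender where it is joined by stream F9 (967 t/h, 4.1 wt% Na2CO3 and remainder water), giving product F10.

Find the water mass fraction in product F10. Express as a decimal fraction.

0.7204

Overall, product flow = 5297 t/h.
water in = 1890×0.799 + 2440×0.565 + 967×0.959 = 3816.1 t/h.
water fraction in F10 = 0.7204.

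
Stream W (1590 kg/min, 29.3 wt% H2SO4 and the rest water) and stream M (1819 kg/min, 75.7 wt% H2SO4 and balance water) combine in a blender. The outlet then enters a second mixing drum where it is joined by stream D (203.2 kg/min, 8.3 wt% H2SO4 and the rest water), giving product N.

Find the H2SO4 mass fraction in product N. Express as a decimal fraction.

Overall, product flow = 3612.2 kg/min.
H2SO4 in = 1590×0.293 + 1819×0.757 + 203.2×0.083 = 1859.7 kg/min.
H2SO4 fraction in N = 0.515.

0.515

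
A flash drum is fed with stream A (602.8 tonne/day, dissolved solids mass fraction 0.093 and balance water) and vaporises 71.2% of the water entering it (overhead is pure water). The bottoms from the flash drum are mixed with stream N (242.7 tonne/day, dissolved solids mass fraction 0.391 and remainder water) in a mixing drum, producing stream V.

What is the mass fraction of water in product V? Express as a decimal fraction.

0.669

Vapour removed = 0.712×0.907×602.8 = 389.28 tonne/day; concentrate = 213.52 tonne/day.
water reaching the mixer = 157.46 (from concentrate) + 242.7×0.609 = 305.27 tonne/day.
Product flow = 213.52 + 242.7 = 456.22 tonne/day; water fraction = 0.669.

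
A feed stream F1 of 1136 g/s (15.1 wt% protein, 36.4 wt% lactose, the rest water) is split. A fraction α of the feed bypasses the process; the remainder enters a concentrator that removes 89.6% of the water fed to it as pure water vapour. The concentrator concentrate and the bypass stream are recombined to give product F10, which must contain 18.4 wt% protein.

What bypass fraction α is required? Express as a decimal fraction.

0.587

All 1136×0.151 = 171.54 g/s of protein reaches F10, so F10 = 171.54/0.184 = 932.26 g/s and vapour = 203.74 g/s.
The evaporator receives (1−α)·1136 of feed at 0.485 water and removes 0.896 of that water:
0.896×0.485×(1−α)×1136 = 203.74
(1−α) = 203.74/493.66 = 0.4127;  α = 0.5873.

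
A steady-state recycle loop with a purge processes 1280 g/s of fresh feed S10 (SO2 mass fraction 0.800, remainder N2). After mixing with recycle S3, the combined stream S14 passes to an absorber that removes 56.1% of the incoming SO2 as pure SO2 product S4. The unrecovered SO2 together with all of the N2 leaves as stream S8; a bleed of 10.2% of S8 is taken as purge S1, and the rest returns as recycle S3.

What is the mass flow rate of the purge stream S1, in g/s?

331.7 g/s

N2 enters only via S10 and leaves only via the purge: 1280×0.200 = 0.102×(N2 in S8), and the absorber passes all N2, so N2 in S14 = N2 in S8 = 2509.8 g/s.
SO2 in S14: m_A = 1280×0.800 + (1−0.102)·(1−0.561)·m_A, so m_A = 1024/0.6058 = 1690.4 g/s.
S8 = (1−0.561)×1690.4 + 2509.8 = 3251.9 g/s.
Purge S1 = 0.102×3251.9 = 331.69 g/s.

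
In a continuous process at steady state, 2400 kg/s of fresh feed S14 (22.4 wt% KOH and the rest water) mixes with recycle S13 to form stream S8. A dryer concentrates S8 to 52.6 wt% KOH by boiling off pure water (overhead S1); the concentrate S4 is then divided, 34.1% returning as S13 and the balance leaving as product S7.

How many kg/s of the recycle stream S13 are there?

528.9 kg/s

Overall KOH balance (none leaves overhead): KOH in fresh feed = KOH in product, i.e. 2400×0.224 = (1−0.341)·S4·0.526.
S4 = 537.6/(0.526×0.659) = 1550.9 kg/s.
Recycle S13 = 0.341×1550.9 = 528.86 kg/s.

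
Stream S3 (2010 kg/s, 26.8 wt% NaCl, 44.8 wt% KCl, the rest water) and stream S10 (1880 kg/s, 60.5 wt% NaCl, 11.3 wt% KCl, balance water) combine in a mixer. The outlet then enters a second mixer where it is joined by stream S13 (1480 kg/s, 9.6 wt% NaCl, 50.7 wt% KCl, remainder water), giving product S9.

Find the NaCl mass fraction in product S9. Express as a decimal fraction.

Overall, product flow = 5370 kg/s.
NaCl in = 2010×0.268 + 1880×0.605 + 1480×0.096 = 1818.2 kg/s.
NaCl fraction in S9 = 0.339.

0.339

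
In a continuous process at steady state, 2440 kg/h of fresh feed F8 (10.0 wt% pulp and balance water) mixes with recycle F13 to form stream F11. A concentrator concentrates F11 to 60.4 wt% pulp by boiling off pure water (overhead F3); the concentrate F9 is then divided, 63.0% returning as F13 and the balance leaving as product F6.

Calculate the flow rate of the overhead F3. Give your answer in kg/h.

Overall pulp balance (none leaves overhead): pulp in fresh feed = pulp in product, i.e. 2440×0.100 = (1−0.630)·F9·0.604.
F9 = 244/(0.604×0.370) = 1091.8 kg/h.
Recycle F13 = 0.630×1091.8 = 687.85 kg/h.
Combined feed F11 = 2440 + 687.85 = 3127.8 kg/h.
Overhead F3 = F11 − F9 = 3127.8 − 1091.8 = 2036 kg/h.

2036 kg/h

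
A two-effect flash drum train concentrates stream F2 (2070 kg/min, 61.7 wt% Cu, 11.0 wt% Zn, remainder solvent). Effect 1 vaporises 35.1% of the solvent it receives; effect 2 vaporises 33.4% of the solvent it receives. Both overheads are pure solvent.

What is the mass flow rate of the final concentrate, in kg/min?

1749 kg/min

solvent in feed = 2070×0.273 = 565.11 kg/min.
After stage 1: solvent left = (1−0.351)×565.11 = 366.76; stream total = 1871.6 kg/min.
After stage 2: solvent left = (1−0.334)×366.76 = 244.26; final concentrate = 1749.1 kg/min.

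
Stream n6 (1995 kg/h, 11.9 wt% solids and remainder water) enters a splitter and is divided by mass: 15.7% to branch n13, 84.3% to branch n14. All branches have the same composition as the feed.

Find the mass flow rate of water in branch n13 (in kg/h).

Branch n13 total = 0.157×1995 = 313.21 kg/h.
water in n13 = 0.881×313.21 = 275.94 kg/h.

275.9 kg/h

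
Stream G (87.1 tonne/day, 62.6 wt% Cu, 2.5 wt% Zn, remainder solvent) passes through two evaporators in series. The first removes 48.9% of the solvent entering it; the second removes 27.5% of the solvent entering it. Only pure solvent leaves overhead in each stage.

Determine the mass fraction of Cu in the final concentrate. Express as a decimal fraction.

0.802

solvent in feed = 87.1×0.349 = 30.398 tonne/day.
After stage 1: solvent left = (1−0.489)×30.398 = 15.533; stream total = 72.235 tonne/day.
After stage 2: solvent left = (1−0.275)×15.533 = 11.262; final concentrate = 67.964 tonne/day.
Cu fraction = 54.525/67.964 = 0.802.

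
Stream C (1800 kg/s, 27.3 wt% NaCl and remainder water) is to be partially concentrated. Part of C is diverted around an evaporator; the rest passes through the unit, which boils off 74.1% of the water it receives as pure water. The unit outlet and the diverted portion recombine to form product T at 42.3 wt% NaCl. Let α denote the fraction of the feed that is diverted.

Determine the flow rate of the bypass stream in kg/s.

615.1 kg/s

All 1800×0.273 = 491.4 kg/s of NaCl reaches T, so T = 491.4/0.423 = 1161.7 kg/s and vapour = 638.3 kg/s.
The evaporator receives (1−α)·1800 of feed at 0.727 water and removes 0.741 of that water:
0.741×0.727×(1−α)×1800 = 638.3
(1−α) = 638.3/969.67 = 0.6583;  α = 0.3417.
Bypass flow = 0.3417×1800 = 615.13 kg/s.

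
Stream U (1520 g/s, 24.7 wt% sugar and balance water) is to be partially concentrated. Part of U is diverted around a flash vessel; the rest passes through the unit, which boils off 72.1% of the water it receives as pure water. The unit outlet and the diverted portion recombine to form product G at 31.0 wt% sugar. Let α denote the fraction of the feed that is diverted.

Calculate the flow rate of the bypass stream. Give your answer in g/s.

951 g/s

All 1520×0.247 = 375.44 g/s of sugar reaches G, so G = 375.44/0.310 = 1211.1 g/s and vapour = 308.9 g/s.
The evaporator receives (1−α)·1520 of feed at 0.753 water and removes 0.721 of that water:
0.721×0.753×(1−α)×1520 = 308.9
(1−α) = 308.9/825.23 = 0.3743;  α = 0.6257.
Bypass flow = 0.6257×1520 = 951.03 g/s.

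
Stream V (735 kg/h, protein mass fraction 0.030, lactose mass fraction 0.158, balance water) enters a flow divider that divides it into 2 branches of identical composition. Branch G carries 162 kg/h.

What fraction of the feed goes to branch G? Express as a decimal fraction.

0.220

Fraction to G = 162/735 = 0.2204.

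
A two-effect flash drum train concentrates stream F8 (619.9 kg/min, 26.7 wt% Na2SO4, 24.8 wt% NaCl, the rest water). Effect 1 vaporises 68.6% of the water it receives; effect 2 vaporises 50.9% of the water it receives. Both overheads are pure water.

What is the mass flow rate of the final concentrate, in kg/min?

water in feed = 619.9×0.485 = 300.65 kg/min.
After stage 1: water left = (1−0.686)×300.65 = 94.405; stream total = 413.65 kg/min.
After stage 2: water left = (1−0.509)×94.405 = 46.353; final concentrate = 365.6 kg/min.

365.6 kg/min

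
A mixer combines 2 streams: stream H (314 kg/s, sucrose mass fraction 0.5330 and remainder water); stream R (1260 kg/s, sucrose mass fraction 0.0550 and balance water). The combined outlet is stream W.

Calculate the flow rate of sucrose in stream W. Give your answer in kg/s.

sucrose out = sucrose in = 314×0.533 + 1260×0.055 = 236.66 kg/s.

236.7 kg/s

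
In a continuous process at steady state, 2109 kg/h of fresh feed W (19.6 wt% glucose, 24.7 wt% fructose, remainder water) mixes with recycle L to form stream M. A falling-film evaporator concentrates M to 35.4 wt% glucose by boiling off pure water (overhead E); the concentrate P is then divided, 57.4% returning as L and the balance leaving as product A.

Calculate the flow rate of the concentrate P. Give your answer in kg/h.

2741 kg/h

Overall glucose balance (none leaves overhead): glucose in fresh feed = glucose in product, i.e. 2109×0.196 = (1−0.574)·P·0.354.
P = 413.36/(0.354×0.426) = 2741.1 kg/h.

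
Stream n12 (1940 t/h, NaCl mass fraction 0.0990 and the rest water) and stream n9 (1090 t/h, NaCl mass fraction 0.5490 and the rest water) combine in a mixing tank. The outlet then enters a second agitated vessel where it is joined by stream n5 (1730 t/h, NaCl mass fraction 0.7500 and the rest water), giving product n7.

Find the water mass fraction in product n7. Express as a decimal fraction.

Overall, product flow = 4760 t/h.
water in = 1940×0.901 + 1090×0.451 + 1730×0.250 = 2672 t/h.
water fraction in n7 = 0.5614.

0.5614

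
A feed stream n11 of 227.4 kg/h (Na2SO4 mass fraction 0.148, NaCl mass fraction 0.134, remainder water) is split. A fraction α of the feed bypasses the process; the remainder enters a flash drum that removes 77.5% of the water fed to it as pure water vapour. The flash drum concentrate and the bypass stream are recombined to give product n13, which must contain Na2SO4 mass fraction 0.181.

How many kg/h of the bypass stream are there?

All 227.4×0.148 = 33.655 kg/h of Na2SO4 reaches n13, so n13 = 33.655/0.181 = 185.94 kg/h and vapour = 41.46 kg/h.
The evaporator receives (1−α)·227.4 of feed at 0.718 water and removes 0.775 of that water:
0.775×0.718×(1−α)×227.4 = 41.46
(1−α) = 41.46/126.54 = 0.3276;  α = 0.6724.
Bypass flow = 0.6724×227.4 = 152.89 kg/h.

152.9 kg/h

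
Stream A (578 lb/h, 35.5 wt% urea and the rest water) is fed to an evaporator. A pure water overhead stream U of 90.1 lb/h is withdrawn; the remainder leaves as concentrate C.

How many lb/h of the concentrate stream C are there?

487.9 lb/h

Concentrate = 578 − 90.1 = 487.9 lb/h.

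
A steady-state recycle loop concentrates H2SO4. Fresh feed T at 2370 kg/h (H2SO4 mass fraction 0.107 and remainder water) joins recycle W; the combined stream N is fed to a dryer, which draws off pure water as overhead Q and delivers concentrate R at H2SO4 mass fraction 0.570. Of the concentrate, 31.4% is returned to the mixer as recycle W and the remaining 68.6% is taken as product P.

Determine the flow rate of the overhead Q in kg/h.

1925 kg/h

Overall H2SO4 balance (none leaves overhead): H2SO4 in fresh feed = H2SO4 in product, i.e. 2370×0.107 = (1−0.314)·R·0.570.
R = 253.59/(0.570×0.686) = 648.53 kg/h.
Recycle W = 0.314×648.53 = 203.64 kg/h.
Combined feed N = 2370 + 203.64 = 2573.6 kg/h.
Overhead Q = N − R = 2573.6 − 648.53 = 1925.1 kg/h.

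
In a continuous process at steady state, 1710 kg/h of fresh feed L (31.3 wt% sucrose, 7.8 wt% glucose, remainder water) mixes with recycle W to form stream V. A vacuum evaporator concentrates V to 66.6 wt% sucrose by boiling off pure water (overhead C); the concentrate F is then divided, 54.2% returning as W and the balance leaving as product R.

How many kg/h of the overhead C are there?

Overall sucrose balance (none leaves overhead): sucrose in fresh feed = sucrose in product, i.e. 1710×0.313 = (1−0.542)·F·0.666.
F = 535.23/(0.666×0.458) = 1754.7 kg/h.
Recycle W = 0.542×1754.7 = 951.04 kg/h.
Combined feed V = 1710 + 951.04 = 2661 kg/h.
Overhead C = V − F = 2661 − 1754.7 = 906.35 kg/h.

906.4 kg/h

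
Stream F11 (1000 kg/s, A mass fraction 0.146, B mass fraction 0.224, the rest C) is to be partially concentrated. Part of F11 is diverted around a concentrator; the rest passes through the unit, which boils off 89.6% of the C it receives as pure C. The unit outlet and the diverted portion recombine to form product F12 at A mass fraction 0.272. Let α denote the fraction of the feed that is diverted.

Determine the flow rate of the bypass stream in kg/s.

179.4 kg/s

All 1000×0.146 = 146 kg/s of A reaches F12, so F12 = 146/0.272 = 536.76 kg/s and vapour = 463.24 kg/s.
The evaporator receives (1−α)·1000 of feed at 0.630 C and removes 0.896 of that C:
0.896×0.630×(1−α)×1000 = 463.24
(1−α) = 463.24/564.48 = 0.8206;  α = 0.1794.
Bypass flow = 0.1794×1000 = 179.36 kg/s.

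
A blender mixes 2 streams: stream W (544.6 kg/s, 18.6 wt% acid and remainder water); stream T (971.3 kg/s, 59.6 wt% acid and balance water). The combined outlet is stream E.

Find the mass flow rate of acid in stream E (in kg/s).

acid out = acid in = 544.6×0.186 + 971.3×0.596 = 680.19 kg/s.

680.2 kg/s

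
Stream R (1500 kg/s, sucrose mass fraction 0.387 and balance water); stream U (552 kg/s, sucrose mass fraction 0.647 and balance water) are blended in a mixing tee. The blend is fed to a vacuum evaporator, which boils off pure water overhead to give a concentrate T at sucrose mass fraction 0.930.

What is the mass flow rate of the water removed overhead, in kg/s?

1044 kg/s

sucrose entering = 1500×0.387 + 552×0.647 = 937.64 kg/s.
All sucrose reports to T, so T = 937.64/0.930 = 1008.2 kg/s.
Total feed = 2052 kg/s; overhead = 2052 − 1008.2 = 1043.8 kg/s.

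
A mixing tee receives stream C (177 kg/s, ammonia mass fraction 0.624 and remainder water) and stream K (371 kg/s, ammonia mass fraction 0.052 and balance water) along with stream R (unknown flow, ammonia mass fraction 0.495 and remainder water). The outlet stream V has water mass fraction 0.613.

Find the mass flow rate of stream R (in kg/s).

Let R be the unknown flow. Total out = 548 + R.
water balance: 418.26 + 0.505·R = 0.613·(548 + R)
(0.505 − 0.613)·R = 0.613×548 − 418.26 = -82.336
R = -82.336 / -0.108 = 762.37 kg/s

762.4 kg/s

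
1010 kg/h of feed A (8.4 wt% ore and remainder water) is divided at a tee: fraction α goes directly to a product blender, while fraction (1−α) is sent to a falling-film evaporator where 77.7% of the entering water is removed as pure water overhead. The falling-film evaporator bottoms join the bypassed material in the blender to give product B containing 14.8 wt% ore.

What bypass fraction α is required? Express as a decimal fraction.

0.392

All 1010×0.084 = 84.84 kg/h of ore reaches B, so B = 84.84/0.148 = 573.24 kg/h and vapour = 436.76 kg/h.
The evaporator receives (1−α)·1010 of feed at 0.916 water and removes 0.777 of that water:
0.777×0.916×(1−α)×1010 = 436.76
(1−α) = 436.76/718.85 = 0.6076;  α = 0.3924.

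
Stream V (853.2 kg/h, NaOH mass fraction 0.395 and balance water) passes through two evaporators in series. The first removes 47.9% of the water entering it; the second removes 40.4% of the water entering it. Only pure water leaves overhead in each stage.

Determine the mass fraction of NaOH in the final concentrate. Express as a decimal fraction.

0.678

water in feed = 853.2×0.605 = 516.19 kg/h.
After stage 1: water left = (1−0.479)×516.19 = 268.93; stream total = 605.95 kg/h.
After stage 2: water left = (1−0.404)×268.93 = 160.28; final concentrate = 497.3 kg/h.
NaOH fraction = 337.01/497.3 = 0.678.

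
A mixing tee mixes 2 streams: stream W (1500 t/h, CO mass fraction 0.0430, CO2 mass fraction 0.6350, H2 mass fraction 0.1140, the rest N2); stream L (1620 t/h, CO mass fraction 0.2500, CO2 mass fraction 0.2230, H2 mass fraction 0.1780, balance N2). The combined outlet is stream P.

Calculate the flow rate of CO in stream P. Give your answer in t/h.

469.5 t/h

CO out = CO in = 1500×0.043 + 1620×0.250 = 469.5 t/h.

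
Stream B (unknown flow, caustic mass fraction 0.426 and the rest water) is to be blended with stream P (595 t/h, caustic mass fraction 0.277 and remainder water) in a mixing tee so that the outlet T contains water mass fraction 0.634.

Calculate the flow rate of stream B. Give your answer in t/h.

882.6 t/h

Let B be the unknown flow. Total out = 595 + B.
water balance: 430.19 + 0.574·B = 0.634·(595 + B)
(0.574 − 0.634)·B = 0.634×595 − 430.19 = -52.955
B = -52.955 / -0.060 = 882.58 t/h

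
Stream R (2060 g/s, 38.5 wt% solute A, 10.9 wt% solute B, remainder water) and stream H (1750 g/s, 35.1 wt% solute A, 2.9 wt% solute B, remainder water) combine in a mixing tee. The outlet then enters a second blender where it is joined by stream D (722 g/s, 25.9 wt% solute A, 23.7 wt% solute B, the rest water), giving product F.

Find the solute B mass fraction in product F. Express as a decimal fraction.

0.0985

Overall, product flow = 4532 g/s.
solute B in = 2060×0.109 + 1750×0.029 + 722×0.237 = 446.4 g/s.
solute B fraction in F = 0.0985.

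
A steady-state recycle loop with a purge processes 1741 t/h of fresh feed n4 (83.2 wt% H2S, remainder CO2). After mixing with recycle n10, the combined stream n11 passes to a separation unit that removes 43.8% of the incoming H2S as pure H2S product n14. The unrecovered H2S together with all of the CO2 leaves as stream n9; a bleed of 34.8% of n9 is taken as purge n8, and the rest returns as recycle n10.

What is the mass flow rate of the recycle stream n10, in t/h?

1386 t/h

CO2 enters only via n4 and leaves only via the purge: 1741×0.168 = 0.348×(CO2 in n9), and the separation unit passes all CO2, so CO2 in n11 = CO2 in n9 = 840.48 t/h.
H2S in n11: m_A = 1741×0.832 + (1−0.348)·(1−0.438)·m_A, so m_A = 1448.5/0.6336 = 2286.2 t/h.
n9 = (1−0.438)×2286.2 + 840.48 = 2125.4 t/h.
Recycle n10 = (1−0.348)×2125.4 = 1385.7 t/h.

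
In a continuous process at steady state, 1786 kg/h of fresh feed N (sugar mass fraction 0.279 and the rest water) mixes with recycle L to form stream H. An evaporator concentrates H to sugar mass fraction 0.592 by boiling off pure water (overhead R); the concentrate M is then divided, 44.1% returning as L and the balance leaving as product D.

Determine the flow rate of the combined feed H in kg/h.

Overall sugar balance (none leaves overhead): sugar in fresh feed = sugar in product, i.e. 1786×0.279 = (1−0.441)·M·0.592.
M = 498.29/(0.592×0.559) = 1505.7 kg/h.
Recycle L = 0.441×1505.7 = 664.03 kg/h.
Combined feed H = 1786 + 664.03 = 2450 kg/h.

2450 kg/h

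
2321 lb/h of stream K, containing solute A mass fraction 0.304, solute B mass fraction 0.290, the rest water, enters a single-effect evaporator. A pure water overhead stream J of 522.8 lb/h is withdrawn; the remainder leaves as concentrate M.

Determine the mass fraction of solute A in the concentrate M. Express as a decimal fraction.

solute A is not removed: 2321×0.304 = 705.58 lb/h of solute A enters M.
Concentrate = 2321 − 522.8 = 1798.2 lb/h.
Mass fraction = 705.58/1798.2 = 0.392.

0.392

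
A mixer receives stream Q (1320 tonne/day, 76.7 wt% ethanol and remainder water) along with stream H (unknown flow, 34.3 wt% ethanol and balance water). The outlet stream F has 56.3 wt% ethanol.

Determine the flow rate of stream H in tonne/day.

Let H be the unknown flow. Total out = 1320 + H.
ethanol balance: 1012.4 + 0.343·H = 0.563·(1320 + H)
(0.343 − 0.563)·H = 0.563×1320 − 1012.4 = -269.28
H = -269.28 / -0.220 = 1224 tonne/day

1224 tonne/day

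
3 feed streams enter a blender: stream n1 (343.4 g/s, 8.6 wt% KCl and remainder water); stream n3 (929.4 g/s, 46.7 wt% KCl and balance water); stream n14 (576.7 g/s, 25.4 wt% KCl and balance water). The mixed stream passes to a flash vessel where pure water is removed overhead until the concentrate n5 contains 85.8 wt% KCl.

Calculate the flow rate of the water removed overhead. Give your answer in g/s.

KCl entering = 343.4×0.086 + 929.4×0.467 + 576.7×0.254 = 610.04 g/s.
All KCl reports to n5, so n5 = 610.04/0.858 = 711.01 g/s.
Total feed = 1849.5 g/s; overhead = 1849.5 − 711.01 = 1138.5 g/s.

1138 g/s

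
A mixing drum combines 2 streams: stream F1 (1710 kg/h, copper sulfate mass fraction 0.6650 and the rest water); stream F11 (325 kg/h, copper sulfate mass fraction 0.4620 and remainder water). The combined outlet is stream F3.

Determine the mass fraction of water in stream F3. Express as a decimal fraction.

Total flow out = 1710 + 325 = 2035 kg/h.
water in = 1710×0.335 + 325×0.538 = 747.7 kg/h.
water mass fraction in F3 = 747.7/2035 = 0.3674.

0.3674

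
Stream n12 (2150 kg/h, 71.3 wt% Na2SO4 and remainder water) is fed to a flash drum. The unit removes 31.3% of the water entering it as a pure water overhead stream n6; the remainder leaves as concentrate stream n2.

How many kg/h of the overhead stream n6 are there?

water entering = 2150×0.287 = 617.05 kg/h; overhead removed = 0.313×617.05 = 193.14 kg/h.

193.1 kg/h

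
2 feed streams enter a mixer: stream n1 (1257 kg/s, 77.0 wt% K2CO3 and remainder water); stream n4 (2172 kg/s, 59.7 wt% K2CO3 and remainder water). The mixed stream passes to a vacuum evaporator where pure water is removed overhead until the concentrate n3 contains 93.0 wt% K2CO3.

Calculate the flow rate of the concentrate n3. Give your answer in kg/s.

K2CO3 entering = 1257×0.770 + 2172×0.597 = 2264.6 kg/s.
All K2CO3 reports to n3, so n3 = 2264.6/0.930 = 2435 kg/s.

2435 kg/s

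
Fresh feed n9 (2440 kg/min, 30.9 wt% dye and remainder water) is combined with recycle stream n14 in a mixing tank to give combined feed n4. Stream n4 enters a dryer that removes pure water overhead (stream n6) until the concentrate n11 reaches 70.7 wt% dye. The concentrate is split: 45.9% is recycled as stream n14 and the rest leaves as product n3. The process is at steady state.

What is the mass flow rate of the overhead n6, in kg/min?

Overall dye balance (none leaves overhead): dye in fresh feed = dye in product, i.e. 2440×0.309 = (1−0.459)·n11·0.707.
n11 = 753.96/(0.707×0.541) = 1971.2 kg/min.
Recycle n14 = 0.459×1971.2 = 904.78 kg/min.
Combined feed n4 = 2440 + 904.78 = 3344.8 kg/min.
Overhead n6 = n4 − n11 = 3344.8 − 1971.2 = 1373.6 kg/min.

1374 kg/min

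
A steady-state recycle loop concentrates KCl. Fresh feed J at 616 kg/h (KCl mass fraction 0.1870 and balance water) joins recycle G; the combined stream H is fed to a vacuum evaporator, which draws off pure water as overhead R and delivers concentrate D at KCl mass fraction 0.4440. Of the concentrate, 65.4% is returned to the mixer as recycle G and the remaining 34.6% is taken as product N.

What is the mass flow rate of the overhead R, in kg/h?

356.6 kg/h

Overall KCl balance (none leaves overhead): KCl in fresh feed = KCl in product, i.e. 616×0.187 = (1−0.654)·D·0.444.
D = 115.19/(0.444×0.346) = 749.83 kg/h.
Recycle G = 0.654×749.83 = 490.39 kg/h.
Combined feed H = 616 + 490.39 = 1106.4 kg/h.
Overhead R = H − D = 1106.4 − 749.83 = 356.56 kg/h.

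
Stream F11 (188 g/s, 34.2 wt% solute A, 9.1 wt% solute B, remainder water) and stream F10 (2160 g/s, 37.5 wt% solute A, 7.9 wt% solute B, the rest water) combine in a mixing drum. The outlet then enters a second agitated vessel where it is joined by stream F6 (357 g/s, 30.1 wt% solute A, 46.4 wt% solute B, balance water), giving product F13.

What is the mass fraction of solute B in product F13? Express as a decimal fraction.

Overall, product flow = 2705 g/s.
solute B in = 188×0.091 + 2160×0.079 + 357×0.464 = 353.4 g/s.
solute B fraction in F13 = 0.131.

0.131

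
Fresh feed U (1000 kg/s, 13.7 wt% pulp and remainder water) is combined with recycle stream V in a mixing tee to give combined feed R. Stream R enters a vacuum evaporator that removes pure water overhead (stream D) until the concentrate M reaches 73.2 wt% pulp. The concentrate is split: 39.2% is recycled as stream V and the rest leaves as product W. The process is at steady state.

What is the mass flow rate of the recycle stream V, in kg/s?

Overall pulp balance (none leaves overhead): pulp in fresh feed = pulp in product, i.e. 1000×0.137 = (1−0.392)·M·0.732.
M = 137/(0.732×0.608) = 307.83 kg/s.
Recycle V = 0.392×307.83 = 120.67 kg/s.

120.7 kg/s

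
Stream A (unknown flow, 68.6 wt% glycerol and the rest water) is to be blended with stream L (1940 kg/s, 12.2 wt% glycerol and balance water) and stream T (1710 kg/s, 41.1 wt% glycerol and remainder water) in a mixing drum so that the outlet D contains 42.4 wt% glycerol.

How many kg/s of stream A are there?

2321 kg/s

Let A be the unknown flow. Total out = 3650 + A.
glycerol balance: 939.49 + 0.686·A = 0.424·(3650 + A)
(0.686 − 0.424)·A = 0.424×3650 − 939.49 = 608.11
A = 608.11 / 0.262 = 2321 kg/s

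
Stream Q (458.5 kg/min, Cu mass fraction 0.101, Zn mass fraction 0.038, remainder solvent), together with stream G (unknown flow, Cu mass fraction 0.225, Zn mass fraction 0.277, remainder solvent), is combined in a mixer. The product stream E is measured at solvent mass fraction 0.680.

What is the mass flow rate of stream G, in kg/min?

456 kg/min

Let G be the unknown flow. Total out = 458.5 + G.
solvent balance: 394.77 + 0.498·G = 0.680·(458.5 + G)
(0.498 − 0.680)·G = 0.680×458.5 − 394.77 = -82.988
G = -82.988 / -0.182 = 455.98 kg/min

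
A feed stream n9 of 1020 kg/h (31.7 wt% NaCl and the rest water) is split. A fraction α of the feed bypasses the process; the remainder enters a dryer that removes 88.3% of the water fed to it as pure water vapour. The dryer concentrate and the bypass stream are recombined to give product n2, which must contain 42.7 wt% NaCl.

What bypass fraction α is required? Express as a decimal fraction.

All 1020×0.317 = 323.34 kg/h of NaCl reaches n2, so n2 = 323.34/0.427 = 757.24 kg/h and vapour = 262.76 kg/h.
The evaporator receives (1−α)·1020 of feed at 0.683 water and removes 0.883 of that water:
0.883×0.683×(1−α)×1020 = 262.76
(1−α) = 262.76/615.15 = 0.4272;  α = 0.5728.

0.573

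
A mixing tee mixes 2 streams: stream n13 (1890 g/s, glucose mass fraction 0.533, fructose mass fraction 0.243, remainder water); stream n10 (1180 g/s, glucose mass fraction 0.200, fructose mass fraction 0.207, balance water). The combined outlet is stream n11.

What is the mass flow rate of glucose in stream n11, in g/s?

glucose out = glucose in = 1890×0.533 + 1180×0.200 = 1243.4 g/s.

1243 g/s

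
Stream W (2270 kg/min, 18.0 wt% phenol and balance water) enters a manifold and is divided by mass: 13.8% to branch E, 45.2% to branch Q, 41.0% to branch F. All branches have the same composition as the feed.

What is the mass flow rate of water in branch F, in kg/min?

Branch F total = 0.410×2270 = 930.7 kg/min.
water in F = 0.820×930.7 = 763.17 kg/min.

763.2 kg/min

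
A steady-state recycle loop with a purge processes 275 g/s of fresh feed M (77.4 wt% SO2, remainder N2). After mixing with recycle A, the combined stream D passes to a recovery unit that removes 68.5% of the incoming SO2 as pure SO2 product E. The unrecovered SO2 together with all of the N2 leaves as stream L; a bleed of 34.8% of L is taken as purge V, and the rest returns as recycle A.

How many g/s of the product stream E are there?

183.5 g/s

SO2 in D: m_A = 275×0.774 + (1−0.348)·(1−0.685)·m_A, so m_A = 212.85/0.7946 = 267.86 g/s.
Product E = 0.685×267.86 = 183.49 g/s.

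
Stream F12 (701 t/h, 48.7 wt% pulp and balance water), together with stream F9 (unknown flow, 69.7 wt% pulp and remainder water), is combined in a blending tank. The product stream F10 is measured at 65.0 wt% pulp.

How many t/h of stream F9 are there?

Let F9 be the unknown flow. Total out = 701 + F9.
pulp balance: 341.39 + 0.697·F9 = 0.650·(701 + F9)
(0.697 − 0.650)·F9 = 0.650×701 − 341.39 = 114.26
F9 = 114.26 / 0.047 = 2431.1 t/h

2431 t/h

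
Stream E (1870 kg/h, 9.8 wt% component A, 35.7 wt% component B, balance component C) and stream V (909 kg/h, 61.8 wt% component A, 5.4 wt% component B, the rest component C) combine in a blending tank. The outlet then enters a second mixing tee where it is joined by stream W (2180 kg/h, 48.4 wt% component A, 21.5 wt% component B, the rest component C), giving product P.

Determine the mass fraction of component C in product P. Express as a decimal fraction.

0.3980

Overall, product flow = 4959 kg/h.
component C in = 1870×0.545 + 909×0.328 + 2180×0.301 = 1973.5 kg/h.
component C fraction in P = 0.3980.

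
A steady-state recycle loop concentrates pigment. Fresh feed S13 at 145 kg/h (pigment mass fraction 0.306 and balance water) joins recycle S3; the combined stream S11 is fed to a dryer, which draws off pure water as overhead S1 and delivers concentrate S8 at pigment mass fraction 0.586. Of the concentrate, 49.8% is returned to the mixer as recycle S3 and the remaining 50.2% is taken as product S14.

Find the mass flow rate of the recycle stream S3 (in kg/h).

75.11 kg/h

Overall pigment balance (none leaves overhead): pigment in fresh feed = pigment in product, i.e. 145×0.306 = (1−0.498)·S8·0.586.
S8 = 44.37/(0.586×0.502) = 150.83 kg/h.
Recycle S3 = 0.498×150.83 = 75.113 kg/h.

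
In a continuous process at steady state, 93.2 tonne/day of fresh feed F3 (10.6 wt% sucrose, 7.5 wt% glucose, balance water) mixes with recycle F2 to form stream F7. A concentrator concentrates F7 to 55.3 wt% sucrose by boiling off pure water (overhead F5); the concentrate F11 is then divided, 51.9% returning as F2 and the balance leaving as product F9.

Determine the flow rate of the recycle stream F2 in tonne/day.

19.28 tonne/day

Overall sucrose balance (none leaves overhead): sucrose in fresh feed = sucrose in product, i.e. 93.2×0.106 = (1−0.519)·F11·0.553.
F11 = 9.8792/(0.553×0.481) = 37.141 tonne/day.
Recycle F2 = 0.519×37.141 = 19.276 tonne/day.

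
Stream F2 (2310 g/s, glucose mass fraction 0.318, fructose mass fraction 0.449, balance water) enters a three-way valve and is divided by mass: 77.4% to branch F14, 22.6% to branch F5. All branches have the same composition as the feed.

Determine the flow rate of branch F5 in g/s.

Branch F5 flow = 0.226×2310 = 522.06 g/s.

522.1 g/s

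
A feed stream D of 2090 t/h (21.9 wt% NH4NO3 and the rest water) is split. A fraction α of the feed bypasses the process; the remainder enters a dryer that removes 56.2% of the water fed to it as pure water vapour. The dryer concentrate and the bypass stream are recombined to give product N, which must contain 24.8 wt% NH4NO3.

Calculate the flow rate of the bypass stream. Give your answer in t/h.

All 2090×0.219 = 457.71 t/h of NH4NO3 reaches N, so N = 457.71/0.248 = 1845.6 t/h and vapour = 244.4 t/h.
The evaporator receives (1−α)·2090 of feed at 0.781 water and removes 0.562 of that water:
0.562×0.781×(1−α)×2090 = 244.4
(1−α) = 244.4/917.35 = 0.2664;  α = 0.7336.
Bypass flow = 0.7336×2090 = 1533.2 t/h.

1533 t/h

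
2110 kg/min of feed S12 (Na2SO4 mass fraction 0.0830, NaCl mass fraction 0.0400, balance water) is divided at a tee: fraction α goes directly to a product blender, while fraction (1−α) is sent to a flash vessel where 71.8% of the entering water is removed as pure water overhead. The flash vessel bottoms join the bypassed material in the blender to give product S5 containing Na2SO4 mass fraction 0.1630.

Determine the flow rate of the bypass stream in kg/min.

All 2110×0.083 = 175.13 kg/min of Na2SO4 reaches S5, so S5 = 175.13/0.163 = 1074.4 kg/min and vapour = 1035.6 kg/min.
The evaporator receives (1−α)·2110 of feed at 0.877 water and removes 0.718 of that water:
0.718×0.877×(1−α)×2110 = 1035.6
(1−α) = 1035.6/1328.6 = 0.7794;  α = 0.2206.
Bypass flow = 0.2206×2110 = 465.4 kg/min.

465.4 kg/min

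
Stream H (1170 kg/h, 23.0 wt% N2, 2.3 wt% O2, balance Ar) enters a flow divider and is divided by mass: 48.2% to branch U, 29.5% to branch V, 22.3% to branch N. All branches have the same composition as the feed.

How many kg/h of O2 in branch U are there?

Branch U total = 0.482×1170 = 563.94 kg/h.
O2 in U = 0.023×563.94 = 12.971 kg/h.

12.97 kg/h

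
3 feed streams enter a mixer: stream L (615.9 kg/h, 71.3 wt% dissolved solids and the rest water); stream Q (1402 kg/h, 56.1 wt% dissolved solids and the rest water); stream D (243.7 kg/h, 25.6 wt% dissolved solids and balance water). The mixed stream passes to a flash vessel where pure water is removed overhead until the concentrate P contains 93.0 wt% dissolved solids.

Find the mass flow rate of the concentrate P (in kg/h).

dissolved solids entering = 615.9×0.713 + 1402×0.561 + 243.7×0.256 = 1288 kg/h.
All dissolved solids reports to P, so P = 1288/0.930 = 1385 kg/h.

1385 kg/h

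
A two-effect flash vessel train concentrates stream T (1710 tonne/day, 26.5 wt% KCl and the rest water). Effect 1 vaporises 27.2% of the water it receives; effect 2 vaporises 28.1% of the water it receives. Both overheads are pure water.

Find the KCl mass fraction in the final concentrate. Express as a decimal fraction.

0.4079

water in feed = 1710×0.735 = 1256.8 tonne/day.
After stage 1: water left = (1−0.272)×1256.8 = 914.99; stream total = 1368.1 tonne/day.
After stage 2: water left = (1−0.281)×914.99 = 657.88; final concentrate = 1111 tonne/day.
KCl fraction = 453.15/1111 = 0.4079.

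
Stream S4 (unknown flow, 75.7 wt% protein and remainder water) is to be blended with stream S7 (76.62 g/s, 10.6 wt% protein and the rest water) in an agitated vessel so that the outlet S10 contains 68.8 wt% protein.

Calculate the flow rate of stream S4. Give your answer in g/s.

Let S4 be the unknown flow. Total out = 76.62 + S4.
protein balance: 8.1217 + 0.757·S4 = 0.688·(76.62 + S4)
(0.757 − 0.688)·S4 = 0.688×76.62 − 8.1217 = 44.593
S4 = 44.593 / 0.069 = 646.27 g/s

646.3 g/s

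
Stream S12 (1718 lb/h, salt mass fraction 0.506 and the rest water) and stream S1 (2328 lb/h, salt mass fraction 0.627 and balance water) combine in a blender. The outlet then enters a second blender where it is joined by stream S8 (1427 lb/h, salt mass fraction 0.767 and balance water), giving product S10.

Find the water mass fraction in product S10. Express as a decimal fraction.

0.374

Overall, product flow = 5473 lb/h.
water in = 1718×0.494 + 2328×0.373 + 1427×0.233 = 2049.5 lb/h.
water fraction in S10 = 0.374.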